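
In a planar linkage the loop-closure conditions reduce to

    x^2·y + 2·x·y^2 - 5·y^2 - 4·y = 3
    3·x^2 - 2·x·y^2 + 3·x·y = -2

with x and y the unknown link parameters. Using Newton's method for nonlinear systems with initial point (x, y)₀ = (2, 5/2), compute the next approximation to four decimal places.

At (2, 5/2): F = (-9.2500, 4.0000).
Jacobian J = [[2·x·y + 2·y^2, x^2 + 4·x·y - 10·y - 4], [6·x - 2·y^2 + 3·y, -4·x·y + 3·x]].
At the point, J = [[22.5000, -5.0000], [7.0000, -14.0000]] (det J = -280.0000).
Solving J·Δ = −F gives Δ = (0.5339, 0.5527).
Then the next iterate is (x, y)₁ = (2.5339, 3.0527).

(2.5339, 3.0527)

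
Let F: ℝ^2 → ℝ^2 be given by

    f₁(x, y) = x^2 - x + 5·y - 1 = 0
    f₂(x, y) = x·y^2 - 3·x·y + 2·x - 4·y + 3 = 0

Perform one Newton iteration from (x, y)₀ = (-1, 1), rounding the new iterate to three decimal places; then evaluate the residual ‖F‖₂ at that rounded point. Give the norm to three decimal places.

At (-1, 1): F = (6.000, -1.000).
Jacobian J = [[2·x - 1, 5], [y^2 - 3·y + 2, 2·x·y - 3·x - 4]].
At the point, J = [[-3.000, 5.000], [0.000, -3.000]] (det J = 9.000).
Solving J·Δ = −F gives Δ = (1.444, -0.333).
Then the next iterate is (x, y)₁ = (0.444, 0.667).
Re-evaluating at (0.444, 0.667): F = (2.08814, 0.52909), so ‖F‖₂ = 2.154.

2.154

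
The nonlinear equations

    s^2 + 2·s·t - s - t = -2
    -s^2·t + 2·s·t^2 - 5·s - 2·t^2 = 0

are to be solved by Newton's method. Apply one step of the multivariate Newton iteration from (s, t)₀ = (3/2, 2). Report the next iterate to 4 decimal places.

At (3/2, 2): F = (6.7500, -8.0000).
Jacobian J = [[2·s + 2·t - 1, 2·s - 1], [-2·s·t + 2·t^2 - 5, -s^2 + 4·s·t - 4·t]].
At the point, J = [[6.0000, 2.0000], [-3.0000, 1.7500]] (det J = 16.5000).
Solving J·Δ = −F gives Δ = (-1.6856, 1.6818).
Then the next iterate is (s, t)₁ = (-0.1856, 3.6818).

(-0.1856, 3.6818)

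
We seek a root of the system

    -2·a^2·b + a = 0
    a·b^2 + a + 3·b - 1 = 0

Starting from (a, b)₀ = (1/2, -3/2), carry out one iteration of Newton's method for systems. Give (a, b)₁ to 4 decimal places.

At (1/2, -3/2): F = (1.2500, -3.8750).
Jacobian J = [[-4·a·b + 1, -2·a^2], [b^2 + 1, 2·a·b + 3]].
At the point, J = [[4.0000, -0.5000], [3.2500, 1.5000]] (det J = 7.6250).
Solving J·Δ = −F gives Δ = (0.0082, 2.5656).
Then the next iterate is (a, b)₁ = (0.5082, 1.0656).

(0.5082, 1.0656)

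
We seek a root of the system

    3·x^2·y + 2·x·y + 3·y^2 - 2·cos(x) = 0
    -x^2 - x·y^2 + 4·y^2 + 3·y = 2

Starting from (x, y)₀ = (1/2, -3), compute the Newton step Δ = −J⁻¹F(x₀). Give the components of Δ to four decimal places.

At (1/2, -3): F = (19.994835, 20.2500).
Jacobian J = [[6·x·y + 2·y + 2·sin(x), 3·x^2 + 2·x + 6·y], [-2·x - y^2, -2·x·y + 8·y + 3]].
At the point, J = [[-14.041149, -16.2500], [-10.0000, -18.0000]] (det J = 90.240681).
Solving J·Δ = −F gives Δ = (0.3418, 0.9351).

(0.3418, 0.9351)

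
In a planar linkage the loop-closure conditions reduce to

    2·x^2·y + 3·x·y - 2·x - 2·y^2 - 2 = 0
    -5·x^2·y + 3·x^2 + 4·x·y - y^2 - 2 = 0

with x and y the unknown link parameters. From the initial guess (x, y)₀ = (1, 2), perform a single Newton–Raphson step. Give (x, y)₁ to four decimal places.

At (1, 2): F = (-2.0000, -5.0000).
Jacobian J = [[4·x·y + 3·y - 2, 2·x^2 + 3·x - 4·y], [-10·x·y + 6·x + 4·y, -5·x^2 + 4·x - 2·y]].
At the point, J = [[12.0000, -3.0000], [-6.0000, -5.0000]] (det J = -78.0000).
Solving J·Δ = −F gives Δ = (-0.0641, -0.9231).
Then the next iterate is (x, y)₁ = (0.9359, 1.0769).

(0.9359, 1.0769)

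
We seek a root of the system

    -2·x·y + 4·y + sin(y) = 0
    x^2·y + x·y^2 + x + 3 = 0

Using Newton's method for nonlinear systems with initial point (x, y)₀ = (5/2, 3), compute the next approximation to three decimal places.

(2.915, 0.312)

At (5/2, 3): F = (-2.85888, 46.750).
Jacobian J = [[-2·y, -2·x + cos(y) + 4], [2·x·y + y^2 + 1, x^2 + 2·x·y]].
At the point, J = [[-6.000, -1.98999], [25.000, 21.250]] (det J = -77.75019).
Solving J·Δ = −F gives Δ = (0.415, -2.688).
Then the next iterate is (x, y)₁ = (2.915, 0.312).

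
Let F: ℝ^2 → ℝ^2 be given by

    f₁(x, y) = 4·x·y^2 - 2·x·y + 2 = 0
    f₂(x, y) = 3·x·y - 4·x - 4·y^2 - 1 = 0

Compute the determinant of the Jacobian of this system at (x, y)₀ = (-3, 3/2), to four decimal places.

-111.0000

J = [[4·y^2 - 2·y, 8·x·y - 2·x], [3·y - 4, 3·x - 8·y]].
At the point, J = [[6.0000, -30.0000], [0.5000, -21.0000]].
det J = -111.0000.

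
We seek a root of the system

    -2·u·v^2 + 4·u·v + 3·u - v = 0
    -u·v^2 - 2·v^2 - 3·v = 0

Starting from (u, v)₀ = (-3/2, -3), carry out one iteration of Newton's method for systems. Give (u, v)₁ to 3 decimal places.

At (-3/2, -3): F = (43.500, 4.500).
Jacobian J = [[-2·v^2 + 4·v + 3, -4·u·v + 4·u - 1], [-v^2, -2·u·v - 4·v - 3]].
At the point, J = [[-27.000, -25.000], [-9.000, 0.000]] (det J = -225.000).
Solving J·Δ = −F gives Δ = (0.500, 1.200).
Then the next iterate is (u, v)₁ = (-1.000, -1.800).

(-1.000, -1.800)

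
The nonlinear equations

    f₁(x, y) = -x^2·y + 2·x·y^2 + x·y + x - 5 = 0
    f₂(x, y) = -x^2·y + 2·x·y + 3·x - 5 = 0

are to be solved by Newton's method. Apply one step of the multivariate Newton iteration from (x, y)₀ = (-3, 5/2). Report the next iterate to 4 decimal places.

At (-3, 5/2): F = (-75.5000, -51.5000).
Jacobian J = [[-2·x·y + 2·y^2 + y + 1, -x^2 + 4·x·y + x], [-2·x·y + 2·y + 3, -x^2 + 2·x]].
At the point, J = [[31.0000, -42.0000], [23.0000, -15.0000]] (det J = 501.0000).
Solving J·Δ = −F gives Δ = (2.0569, -0.2794).
Then the next iterate is (x, y)₁ = (-0.9431, 2.2206).

(-0.9431, 2.2206)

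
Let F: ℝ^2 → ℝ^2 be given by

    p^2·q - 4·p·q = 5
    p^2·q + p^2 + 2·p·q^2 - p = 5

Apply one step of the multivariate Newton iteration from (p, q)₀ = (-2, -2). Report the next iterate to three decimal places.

At (-2, -2): F = (-29.000, -23.000).
Jacobian J = [[2·p·q - 4·q, p^2 - 4·p], [2·p·q + 2·p + 2·q^2 - 1, p^2 + 4·p·q]].
At the point, J = [[16.000, 12.000], [11.000, 20.000]] (det J = 188.000).
Solving J·Δ = −F gives Δ = (1.617, 0.261).
Then the next iterate is (p, q)₁ = (-0.383, -1.739).

(-0.383, -1.739)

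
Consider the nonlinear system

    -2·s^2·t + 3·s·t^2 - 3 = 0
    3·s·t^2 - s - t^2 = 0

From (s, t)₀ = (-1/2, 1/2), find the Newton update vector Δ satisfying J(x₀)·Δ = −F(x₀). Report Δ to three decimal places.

(1.808, -0.231)

At (-1/2, 1/2): F = (-3.625, -0.125).
Jacobian J = [[-4·s·t + 3·t^2, -2·s^2 + 6·s·t], [3·t^2 - 1, 6·s·t - 2·t]].
At the point, J = [[1.750, -2.000], [-0.250, -2.500]] (det J = -4.875).
Solving J·Δ = −F gives Δ = (1.808, -0.231).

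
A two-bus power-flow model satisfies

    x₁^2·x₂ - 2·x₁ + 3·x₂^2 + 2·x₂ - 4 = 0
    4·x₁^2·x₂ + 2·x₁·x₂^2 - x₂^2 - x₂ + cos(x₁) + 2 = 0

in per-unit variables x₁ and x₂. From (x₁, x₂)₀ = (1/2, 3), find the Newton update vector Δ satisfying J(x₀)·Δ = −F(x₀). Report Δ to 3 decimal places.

At (1/2, 3): F = (28.750, 2.87758).
Jacobian J = [[2·x₁·x₂ - 2, x₁^2 + 6·x₂ + 2], [8·x₁·x₂ + 2·x₂^2 - sin(x₁), 4·x₁^2 + 4·x₁·x₂ - 2·x₂ - 1]].
At the point, J = [[1.000, 20.250], [29.52057, 0.000]] (det J = -597.79163).
Solving J·Δ = −F gives Δ = (-0.097, -1.415).

(-0.097, -1.415)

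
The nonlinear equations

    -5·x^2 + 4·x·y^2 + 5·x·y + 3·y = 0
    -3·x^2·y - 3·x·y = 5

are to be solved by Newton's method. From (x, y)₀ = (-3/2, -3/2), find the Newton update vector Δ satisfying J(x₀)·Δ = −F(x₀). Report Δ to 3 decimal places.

At (-3/2, -3/2): F = (-18.000, -1.625).
Jacobian J = [[-10·x + 4·y^2 + 5·y, 8·x·y + 5·x + 3], [-6·x·y - 3·y, -3·x^2 - 3·x]].
At the point, J = [[16.500, 13.500], [-9.000, -2.250]] (det J = 84.375).
Solving J·Δ = −F gives Δ = (-0.740, 2.238).

(-0.740, 2.238)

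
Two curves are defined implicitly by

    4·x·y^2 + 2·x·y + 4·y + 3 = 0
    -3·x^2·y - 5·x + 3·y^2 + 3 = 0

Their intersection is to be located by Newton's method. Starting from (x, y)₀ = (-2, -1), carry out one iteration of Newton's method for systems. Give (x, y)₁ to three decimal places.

(-0.483, -0.877)

At (-2, -1): F = (-5.000, 28.000).
Jacobian J = [[4·y^2 + 2·y, 8·x·y + 2·x + 4], [-6·x·y - 5, -3·x^2 + 6·y]].
At the point, J = [[2.000, 16.000], [-17.000, -18.000]] (det J = 236.000).
Solving J·Δ = −F gives Δ = (1.517, 0.123).
Then the next iterate is (x, y)₁ = (-0.483, -0.877).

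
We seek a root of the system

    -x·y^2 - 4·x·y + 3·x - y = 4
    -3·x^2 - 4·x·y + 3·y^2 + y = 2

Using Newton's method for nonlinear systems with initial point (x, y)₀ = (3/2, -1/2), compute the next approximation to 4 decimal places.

(0.7255, -0.5098)

At (3/2, -1/2): F = (3.6250, -5.5000).
Jacobian J = [[-y^2 - 4·y + 3, -2·x·y - 4·x - 1], [-6·x - 4·y, -4·x + 6·y + 1]].
At the point, J = [[4.7500, -5.5000], [-7.0000, -8.0000]] (det J = -76.5000).
Solving J·Δ = −F gives Δ = (-0.7745, -0.0098).
Then the next iterate is (x, y)₁ = (0.7255, -0.5098).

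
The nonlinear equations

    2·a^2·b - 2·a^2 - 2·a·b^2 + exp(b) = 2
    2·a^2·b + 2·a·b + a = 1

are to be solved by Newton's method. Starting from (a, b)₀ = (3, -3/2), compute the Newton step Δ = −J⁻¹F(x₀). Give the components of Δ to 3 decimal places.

At (3, -3/2): F = (-60.27687, -34.000).
Jacobian J = [[4·a·b - 4·a - 2·b^2, 2·a^2 - 4·a·b + exp(b)], [4·a·b + 2·b + 1, 2·a^2 + 2·a]].
At the point, J = [[-34.500, 36.22313], [-20.000, 24.000]] (det J = -103.53740).
Solving J·Δ = −F gives Δ = (-2.077, -0.314).

(-2.077, -0.314)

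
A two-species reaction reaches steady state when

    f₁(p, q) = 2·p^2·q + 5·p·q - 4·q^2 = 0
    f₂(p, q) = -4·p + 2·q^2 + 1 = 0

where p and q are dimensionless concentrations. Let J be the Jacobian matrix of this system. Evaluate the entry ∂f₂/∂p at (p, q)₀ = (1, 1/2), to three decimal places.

∂f₂/∂p = -4.
At (1, 1/2) this is -4.000.

-4.000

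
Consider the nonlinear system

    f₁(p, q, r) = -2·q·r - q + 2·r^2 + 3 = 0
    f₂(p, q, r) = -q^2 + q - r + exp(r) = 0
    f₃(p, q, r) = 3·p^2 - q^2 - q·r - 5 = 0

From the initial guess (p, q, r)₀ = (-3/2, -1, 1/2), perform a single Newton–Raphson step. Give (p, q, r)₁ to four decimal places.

At (-3/2, -1, 1/2): F = (5.5000, -0.851279, 1.2500).
Jacobian J = [[0, -2·r - 1, -2·q + 4·r], [0, -2·q + 1, exp(r) - 1], [6·p, -2·q - r, -q]].
At the point, J = [[0.0000, -2.0000, 4.0000], [0.0000, 3.0000, 0.648721], [-9.0000, 1.5000, 1.0000]] (det J = 119.676983).
Solving J·Δ = −F gives Δ = (0.1026, 0.5244, -1.1128).
Then the next iterate is (p, q, r)₁ = (-1.3974, -0.4756, -0.6128).

(-1.3974, -0.4756, -0.6128)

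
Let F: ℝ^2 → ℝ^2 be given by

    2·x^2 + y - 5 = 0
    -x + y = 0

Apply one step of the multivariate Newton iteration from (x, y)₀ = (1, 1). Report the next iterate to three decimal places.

At (1, 1): F = (-2.000, 0.000).
Jacobian J = [[4·x, 1], [-1, 1]].
At the point, J = [[4.000, 1.000], [-1.000, 1.000]] (det J = 5.000).
Solving J·Δ = −F gives Δ = (0.400, 0.400).
Then the next iterate is (x, y)₁ = (1.400, 1.400).

(1.400, 1.400)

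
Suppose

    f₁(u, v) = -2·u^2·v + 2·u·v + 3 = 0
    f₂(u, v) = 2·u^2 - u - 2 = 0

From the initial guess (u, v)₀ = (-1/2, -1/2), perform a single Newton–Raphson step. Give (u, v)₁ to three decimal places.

(-0.833, 2.444)

At (-1/2, -1/2): F = (3.750, -1.000).
Jacobian J = [[-4·u·v + 2·v, -2·u^2 + 2·u], [4·u - 1, 0]].
At the point, J = [[-2.000, -1.500], [-3.000, 0.000]] (det J = -4.500).
Solving J·Δ = −F gives Δ = (-0.333, 2.944).
Then the next iterate is (u, v)₁ = (-0.833, 2.444).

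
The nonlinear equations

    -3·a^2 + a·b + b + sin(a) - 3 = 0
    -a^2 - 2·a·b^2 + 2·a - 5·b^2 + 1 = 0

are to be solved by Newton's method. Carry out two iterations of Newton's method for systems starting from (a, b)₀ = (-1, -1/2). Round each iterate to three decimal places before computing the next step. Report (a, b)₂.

(-4.819, -0.534)

At (-1, -1/2): F = (-6.84147, -2.750).
Jacobian J = [[-6·a + b + cos(a), a + 1], [-2·a - 2·b^2 + 2, -4·a·b - 10·b]].
At the point, J = [[6.04030, 0.000], [3.500, 3.000]] (det J = 18.12091).
Solving J·Δ = −F gives Δ = (1.133, -0.405).
Then the next iterate is (a, b)₁ = (0.133, -0.905).
Round to (0.133, -0.905) and repeat: F = (-3.94582, -3.06467), J = [[-0.71183, 1.133], [0.09595, 9.53146]].
Δ = (-4.952, 0.371), so (a, b)₂ = (-4.819, -0.534).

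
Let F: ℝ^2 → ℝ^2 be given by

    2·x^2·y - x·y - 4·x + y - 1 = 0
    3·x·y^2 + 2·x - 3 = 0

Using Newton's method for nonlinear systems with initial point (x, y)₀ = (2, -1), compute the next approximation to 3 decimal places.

At (2, -1): F = (-16.000, 7.000).
Jacobian J = [[4·x·y - y - 4, 2·x^2 - x + 1], [3·y^2 + 2, 6·x·y]].
At the point, J = [[-11.000, 7.000], [5.000, -12.000]] (det J = 97.000).
Solving J·Δ = −F gives Δ = (-1.474, -0.031).
Then the next iterate is (x, y)₁ = (0.526, -1.031).

(0.526, -1.031)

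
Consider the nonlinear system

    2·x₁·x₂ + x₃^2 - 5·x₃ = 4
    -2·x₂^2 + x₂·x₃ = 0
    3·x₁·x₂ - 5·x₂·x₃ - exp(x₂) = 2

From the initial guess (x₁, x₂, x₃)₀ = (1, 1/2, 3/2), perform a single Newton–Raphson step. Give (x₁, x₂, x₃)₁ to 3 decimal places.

At (1, 1/2, 3/2): F = (-8.250, 0.250, -5.89872).
Jacobian J = [[2·x₂, 2·x₁, 2·x₃ - 5], [0, -4·x₂ + x₃, x₂], [3·x₂, 3·x₁ - 5·x₃ - exp(x₂), -5·x₂]].
At the point, J = [[1.000, 2.000, -2.000], [0.000, -0.500, 0.500], [1.500, -6.14872, -2.500]] (det J = 4.32436).
Solving J·Δ = −F gives Δ = (7.250, 0.720, 0.220).
Then the next iterate is (x₁, x₂, x₃)₁ = (8.250, 1.220, 1.720).

(8.250, 1.220, 1.720)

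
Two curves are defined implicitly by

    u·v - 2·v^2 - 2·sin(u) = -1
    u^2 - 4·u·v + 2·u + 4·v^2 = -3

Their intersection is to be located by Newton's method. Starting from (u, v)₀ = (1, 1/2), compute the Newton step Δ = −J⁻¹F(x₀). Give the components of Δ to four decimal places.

At (1, 1/2): F = (-0.682942, 5.0000).
Jacobian J = [[v - 2·cos(u), u - 4·v], [2·u - 4·v + 2, -4·u + 8·v]].
At the point, J = [[-0.580605, -1.0000], [2.0000, 0.0000]] (det J = 2.0000).
Solving J·Δ = −F gives Δ = (-2.5000, 0.7686).

(-2.5000, 0.7686)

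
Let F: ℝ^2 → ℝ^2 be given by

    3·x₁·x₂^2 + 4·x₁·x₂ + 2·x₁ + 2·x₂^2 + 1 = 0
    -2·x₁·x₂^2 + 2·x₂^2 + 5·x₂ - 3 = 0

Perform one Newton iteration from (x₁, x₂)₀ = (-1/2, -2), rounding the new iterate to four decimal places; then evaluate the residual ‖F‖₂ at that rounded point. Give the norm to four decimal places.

2.7924

At (-1/2, -2): F = (6.0000, -1.0000).
Jacobian J = [[3·x₂^2 + 4·x₂ + 2, 6·x₁·x₂ + 4·x₁ + 4·x₂], [-2·x₂^2, -4·x₁·x₂ + 4·x₂ + 5]].
At the point, J = [[6.0000, -4.0000], [-8.0000, -7.0000]] (det J = -74.0000).
Solving J·Δ = −F gives Δ = (-0.6216, 0.5676).
Then the next iterate is (x₁, x₂)₁ = (-1.1216, -1.4324).
Re-evaluating at (-1.1216, -1.4324): F = (2.382864, -1.455931), so ‖F‖₂ = 2.7924.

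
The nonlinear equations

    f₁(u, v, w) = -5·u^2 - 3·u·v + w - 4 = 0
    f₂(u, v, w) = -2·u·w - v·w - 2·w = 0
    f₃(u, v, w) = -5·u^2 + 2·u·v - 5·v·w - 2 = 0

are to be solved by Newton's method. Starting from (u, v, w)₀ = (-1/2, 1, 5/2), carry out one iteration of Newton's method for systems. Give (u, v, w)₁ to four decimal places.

(22.1000, 61.2000, -131.7500)

At (-1/2, 1, 5/2): F = (-1.2500, -5.0000, -16.7500).
Jacobian J = [[-10·u - 3·v, -3·u, 1], [-2·w, -w, -2·u - v - 2], [-10·u + 2·v, 2·u - 5·w, -5·v]].
At the point, J = [[2.0000, 1.5000, 1.0000], [-5.0000, -2.5000, -2.0000], [7.0000, -13.5000, -5.0000]] (det J = -2.5000).
Solving J·Δ = −F gives Δ = (22.6000, 60.2000, -134.2500).
Then the next iterate is (u, v, w)₁ = (22.1000, 61.2000, -131.7500).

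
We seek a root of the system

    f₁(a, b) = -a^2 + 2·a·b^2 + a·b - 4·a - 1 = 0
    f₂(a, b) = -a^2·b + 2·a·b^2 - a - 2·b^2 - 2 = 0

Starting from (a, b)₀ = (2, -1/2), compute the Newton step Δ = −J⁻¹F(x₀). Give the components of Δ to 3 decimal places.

At (2, -1/2): F = (-13.000, -1.500).
Jacobian J = [[-2·a + 2·b^2 + b - 4, 4·a·b + a], [-2·a·b + 2·b^2 - 1, -a^2 + 4·a·b - 4·b]].
At the point, J = [[-8.000, -2.000], [1.500, -6.000]] (det J = 51.000).
Solving J·Δ = −F gives Δ = (-1.471, -0.618).

(-1.471, -0.618)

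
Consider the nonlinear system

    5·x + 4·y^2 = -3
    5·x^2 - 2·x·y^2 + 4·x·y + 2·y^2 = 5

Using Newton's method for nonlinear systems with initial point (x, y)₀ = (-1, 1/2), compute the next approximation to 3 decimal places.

(-1.118, 0.897)

At (-1, 1/2): F = (-1.000, -1.000).
Jacobian J = [[5, 8·y], [10·x - 2·y^2 + 4·y, -4·x·y + 4·x + 4·y]].
At the point, J = [[5.000, 4.000], [-8.500, 0.000]] (det J = 34.000).
Solving J·Δ = −F gives Δ = (-0.118, 0.397).
Then the next iterate is (x, y)₁ = (-1.118, 0.897).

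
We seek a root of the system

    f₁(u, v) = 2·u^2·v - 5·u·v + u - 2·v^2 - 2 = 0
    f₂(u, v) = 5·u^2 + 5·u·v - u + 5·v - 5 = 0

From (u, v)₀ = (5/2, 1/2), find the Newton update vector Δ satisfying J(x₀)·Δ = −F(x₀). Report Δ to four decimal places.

At (5/2, 1/2): F = (0.0000, 32.5000).
Jacobian J = [[4·u·v - 5·v + 1, 2·u^2 - 5·u - 4·v], [10·u + 5·v - 1, 5·u + 5]].
At the point, J = [[3.5000, -2.0000], [26.5000, 17.5000]] (det J = 114.2500).
Solving J·Δ = −F gives Δ = (-0.5689, -0.9956).

(-0.5689, -0.9956)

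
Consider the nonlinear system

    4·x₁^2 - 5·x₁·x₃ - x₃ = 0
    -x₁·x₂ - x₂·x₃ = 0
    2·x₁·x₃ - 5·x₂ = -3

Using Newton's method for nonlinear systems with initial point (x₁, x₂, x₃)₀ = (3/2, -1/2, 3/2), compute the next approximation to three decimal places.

(-0.475, -0.577, 0.013)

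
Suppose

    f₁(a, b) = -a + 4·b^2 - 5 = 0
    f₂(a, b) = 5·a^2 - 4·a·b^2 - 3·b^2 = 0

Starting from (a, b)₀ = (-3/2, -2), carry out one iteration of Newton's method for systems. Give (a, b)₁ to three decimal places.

(-1.041, -1.247)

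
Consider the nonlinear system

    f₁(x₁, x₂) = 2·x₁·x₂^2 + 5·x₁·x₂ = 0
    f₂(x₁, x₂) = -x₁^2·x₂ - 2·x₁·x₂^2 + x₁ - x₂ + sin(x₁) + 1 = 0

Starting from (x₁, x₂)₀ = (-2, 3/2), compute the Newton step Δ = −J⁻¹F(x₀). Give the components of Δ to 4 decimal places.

(1.3632, -0.3473)

At (-2, 3/2): F = (-24.0000, -0.409297).
Jacobian J = [[2·x₂^2 + 5·x₂, 4·x₁·x₂ + 5·x₁], [-2·x₁·x₂ - 2·x₂^2 + cos(x₁) + 1, -x₁^2 - 4·x₁·x₂ - 1]].
At the point, J = [[12.0000, -22.0000], [2.083853, 7.0000]] (det J = 129.844770).
Solving J·Δ = −F gives Δ = (1.3632, -0.3473).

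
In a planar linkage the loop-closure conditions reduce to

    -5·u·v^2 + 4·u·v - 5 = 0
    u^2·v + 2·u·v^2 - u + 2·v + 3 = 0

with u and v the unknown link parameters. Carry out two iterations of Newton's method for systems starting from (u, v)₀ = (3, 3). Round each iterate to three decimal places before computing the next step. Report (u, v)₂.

(-0.004, 2.166)

At (3, 3): F = (-104.000, 87.000).
Jacobian J = [[-5·v^2 + 4·v, -10·u·v + 4·u], [2·u·v + 2·v^2 - 1, u^2 + 4·u·v + 2]].
At the point, J = [[-33.000, -78.000], [35.000, 47.000]] (det J = 1179.000).
Solving J·Δ = −F gives Δ = (-1.610, -0.652).
Then the next iterate is (u, v)₁ = (1.390, 2.348).
Round to (1.390, 2.348) and repeat: F = (-30.26119, 26.16900), J = [[-18.17352, -27.07720], [16.55365, 16.98698]].
Δ = (-1.394, -0.182), so (u, v)₂ = (-0.004, 2.166).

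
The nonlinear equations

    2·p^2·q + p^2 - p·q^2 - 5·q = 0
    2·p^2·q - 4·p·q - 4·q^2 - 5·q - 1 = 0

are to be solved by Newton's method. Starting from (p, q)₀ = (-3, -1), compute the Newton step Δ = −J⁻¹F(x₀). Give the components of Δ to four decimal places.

At (-3, -1): F = (-1.0000, -30.0000).
Jacobian J = [[4·p·q + 2·p - q^2, 2·p^2 - 2·p·q - 5], [4·p·q - 4·q, 2·p^2 - 4·p - 8·q - 5]].
At the point, J = [[5.0000, 7.0000], [16.0000, 33.0000]] (det J = 53.0000).
Solving J·Δ = −F gives Δ = (-3.3396, 2.5283).

(-3.3396, 2.5283)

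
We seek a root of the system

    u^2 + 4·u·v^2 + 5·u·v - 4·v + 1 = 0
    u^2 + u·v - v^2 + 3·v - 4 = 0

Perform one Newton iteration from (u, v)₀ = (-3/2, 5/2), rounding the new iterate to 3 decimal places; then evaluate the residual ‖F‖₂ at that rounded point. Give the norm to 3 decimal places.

17.345

At (-3/2, 5/2): F = (-63.000, -4.250).
Jacobian J = [[2·u + 4·v^2 + 5·v, 8·u·v + 5·u - 4], [2·u + v, u - 2·v + 3]].
At the point, J = [[34.500, -41.500], [-0.500, -3.500]] (det J = -141.500).
Solving J·Δ = −F gives Δ = (0.312, -1.259).
Then the next iterate is (u, v)₁ = (-1.188, 1.241).
Re-evaluating at (-1.188, 1.241): F = (-17.24266, -1.88005), so ‖F‖₂ = 17.345.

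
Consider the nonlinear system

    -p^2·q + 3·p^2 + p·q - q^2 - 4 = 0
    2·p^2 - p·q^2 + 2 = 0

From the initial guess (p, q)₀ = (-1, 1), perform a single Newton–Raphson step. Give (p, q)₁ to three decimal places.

At (-1, 1): F = (-4.000, 5.000).
Jacobian J = [[-2·p·q + 6·p + q, -p^2 + p - 2·q], [4·p - q^2, -2·p·q]].
At the point, J = [[-3.000, -4.000], [-5.000, 2.000]] (det J = -26.000).
Solving J·Δ = −F gives Δ = (0.462, -1.346).
Then the next iterate is (p, q)₁ = (-0.538, -0.346).

(-0.538, -0.346)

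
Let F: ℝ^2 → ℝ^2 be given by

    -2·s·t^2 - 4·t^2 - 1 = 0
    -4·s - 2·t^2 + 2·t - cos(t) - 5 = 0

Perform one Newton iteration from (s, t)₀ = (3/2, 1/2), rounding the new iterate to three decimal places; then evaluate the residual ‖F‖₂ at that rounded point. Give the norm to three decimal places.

1.125

At (3/2, 1/2): F = (-2.750, -11.37758).
Jacobian J = [[-2·t^2, -4·s·t - 8·t], [-4, -4·t + sin(t) + 2]].
At the point, J = [[-0.500, -7.000], [-4.000, 0.47943]] (det J = -28.23971).
Solving J·Δ = −F gives Δ = (-2.867, -0.188).
Then the next iterate is (s, t)₁ = (-1.367, 0.312).
Re-evaluating at (-1.367, 0.312): F = (-1.12324, -0.05441), so ‖F‖₂ = 1.125.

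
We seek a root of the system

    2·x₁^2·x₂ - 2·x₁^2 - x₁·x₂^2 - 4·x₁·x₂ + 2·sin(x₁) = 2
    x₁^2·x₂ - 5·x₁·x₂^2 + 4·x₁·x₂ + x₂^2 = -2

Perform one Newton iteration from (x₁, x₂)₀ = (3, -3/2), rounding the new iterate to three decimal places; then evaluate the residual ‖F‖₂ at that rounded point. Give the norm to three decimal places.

At (3, -3/2): F = (-35.46776, -61.000).
Jacobian J = [[4·x₁·x₂ - 4·x₁ - x₂^2 - 4·x₂ + 2·cos(x₁), 2·x₁^2 - 2·x₁·x₂ - 4·x₁], [2·x₁·x₂ - 5·x₂^2 + 4·x₂, x₁^2 - 10·x₁·x₂ + 4·x₁ + 2·x₂]].
At the point, J = [[-28.22998, 15.000], [-26.250, 63.000]] (det J = -1384.73905).
Solving J·Δ = −F gives Δ = (-0.953, 0.571).
Then the next iterate is (x₁, x₂)₁ = (2.047, -0.929).
Re-evaluating at (2.047, -0.929): F = (-10.54834, -17.46954), so ‖F‖₂ = 20.407.

20.407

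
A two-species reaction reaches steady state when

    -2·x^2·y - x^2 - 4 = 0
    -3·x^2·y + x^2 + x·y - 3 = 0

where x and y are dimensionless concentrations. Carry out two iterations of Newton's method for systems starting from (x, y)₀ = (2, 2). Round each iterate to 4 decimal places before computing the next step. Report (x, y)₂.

(-0.3674, 1.3485)

At (2, 2): F = (-24.0000, -19.0000).
Jacobian J = [[-4·x·y - 2·x, -2·x^2], [-6·x·y + 2·x + y, -3·x^2 + x]].
At the point, J = [[-20.0000, -8.0000], [-18.0000, -10.0000]] (det J = 56.0000).
Solving J·Δ = −F gives Δ = (-1.5714, 0.9286).
Then the next iterate is (x, y)₁ = (0.4286, 2.9286).
Round to (0.4286, 2.9286) and repeat: F = (-5.259654, -3.175038), J = [[-5.877992, -0.367396], [-3.745388, -0.122494]].
Δ = (-0.7960, -1.5801), so (x, y)₂ = (-0.3674, 1.3485).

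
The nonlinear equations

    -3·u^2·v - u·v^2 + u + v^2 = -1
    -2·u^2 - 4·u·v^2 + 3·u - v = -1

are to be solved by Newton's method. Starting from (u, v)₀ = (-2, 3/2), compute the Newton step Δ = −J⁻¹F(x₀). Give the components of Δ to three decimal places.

At (-2, 3/2): F = (-12.250, 3.500).
Jacobian J = [[-6·u·v - v^2 + 1, -3·u^2 - 2·u·v + 2·v], [-4·u - 4·v^2 + 3, -8·u·v - 1]].
At the point, J = [[16.750, -3.000], [2.000, 23.000]] (det J = 391.250).
Solving J·Δ = −F gives Δ = (0.693, -0.212).

(0.693, -0.212)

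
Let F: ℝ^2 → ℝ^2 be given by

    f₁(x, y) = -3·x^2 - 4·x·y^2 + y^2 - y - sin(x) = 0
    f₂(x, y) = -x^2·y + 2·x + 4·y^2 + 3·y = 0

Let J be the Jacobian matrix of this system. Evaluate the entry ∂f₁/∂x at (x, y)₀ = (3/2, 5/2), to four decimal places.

∂f₁/∂x = -6·x - 4·y^2 - cos(x).
At (3/2, 5/2) this is -34.0707.

-34.0707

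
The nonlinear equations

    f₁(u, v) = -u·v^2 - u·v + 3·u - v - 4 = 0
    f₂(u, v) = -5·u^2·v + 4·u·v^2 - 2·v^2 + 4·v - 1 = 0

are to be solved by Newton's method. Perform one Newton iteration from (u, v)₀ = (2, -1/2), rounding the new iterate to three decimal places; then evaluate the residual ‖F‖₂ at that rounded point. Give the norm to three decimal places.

At (2, -1/2): F = (3.000, 8.500).
Jacobian J = [[-v^2 - v + 3, -2·u·v - u - 1], [-10·u·v + 4·v^2, -5·u^2 + 8·u·v - 4·v + 4]].
At the point, J = [[3.250, -1.000], [11.000, -22.000]] (det J = -60.500).
Solving J·Δ = −F gives Δ = (-0.950, -0.089).
Then the next iterate is (u, v)₁ = (1.050, -0.589).
Re-evaluating at (1.050, -0.589): F = (-0.00682, 0.65409), so ‖F‖₂ = 0.654.

0.654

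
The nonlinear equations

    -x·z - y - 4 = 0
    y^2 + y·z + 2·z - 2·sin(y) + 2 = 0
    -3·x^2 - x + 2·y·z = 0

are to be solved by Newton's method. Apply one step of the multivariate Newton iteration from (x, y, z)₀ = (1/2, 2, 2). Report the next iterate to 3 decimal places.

(-2.397, 4.174, -4.759)

At (1/2, 2, 2): F = (-7.000, 12.18141, 6.750).
Jacobian J = [[-z, -1, -x], [0, 2·y + z - 2·cos(y), y + 2], [-6·x - 1, 2·z, 2·y]].
At the point, J = [[-2.000, -1.000, -0.500], [0.000, 6.83229, 4.000], [-4.000, 4.000, 4.000]] (det J = -20.32294).
Solving J·Δ = −F gives Δ = (-2.897, 2.174, -6.759).
Then the next iterate is (x, y, z)₁ = (-2.397, 4.174, -4.759).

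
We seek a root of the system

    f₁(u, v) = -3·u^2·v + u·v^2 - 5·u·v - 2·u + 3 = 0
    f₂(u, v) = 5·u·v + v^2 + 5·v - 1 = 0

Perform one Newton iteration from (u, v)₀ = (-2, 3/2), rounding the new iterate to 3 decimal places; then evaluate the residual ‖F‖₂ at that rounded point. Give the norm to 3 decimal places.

13.716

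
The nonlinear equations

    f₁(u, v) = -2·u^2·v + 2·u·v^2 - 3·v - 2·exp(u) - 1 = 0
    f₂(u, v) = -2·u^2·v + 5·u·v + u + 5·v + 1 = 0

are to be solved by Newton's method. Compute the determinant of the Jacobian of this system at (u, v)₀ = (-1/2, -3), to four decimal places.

71.5739

J = [[-4·u·v + 2·v^2 - 2·exp(u), -2·u^2 + 4·u·v - 3], [-4·u·v + 5·v + 1, -2·u^2 + 5·u + 5]].
At the point, J = [[10.786939, 2.5000], [-20.0000, 2.0000]].
det J = 71.5739.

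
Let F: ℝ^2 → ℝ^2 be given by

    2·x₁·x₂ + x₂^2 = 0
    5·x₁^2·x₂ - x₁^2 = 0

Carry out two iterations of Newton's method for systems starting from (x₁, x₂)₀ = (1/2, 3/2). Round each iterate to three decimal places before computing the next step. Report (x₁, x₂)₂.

At (1/2, 3/2): F = (3.750, 1.625).
Jacobian J = [[2·x₂, 2·x₁ + 2·x₂], [10·x₁·x₂ - 2·x₁, 5·x₁^2]].
At the point, J = [[3.000, 4.000], [6.500, 1.250]] (det J = -22.250).
Solving J·Δ = −F gives Δ = (-0.081, -0.876).
Then the next iterate is (x₁, x₂)₁ = (0.419, 0.624).
Round to (0.419, 0.624) and repeat: F = (0.91229, 0.37219), J = [[1.248, 2.086], [1.77656, 0.87780]].
Δ = (0.009, -0.443), so (x₁, x₂)₂ = (0.428, 0.181).

(0.428, 0.181)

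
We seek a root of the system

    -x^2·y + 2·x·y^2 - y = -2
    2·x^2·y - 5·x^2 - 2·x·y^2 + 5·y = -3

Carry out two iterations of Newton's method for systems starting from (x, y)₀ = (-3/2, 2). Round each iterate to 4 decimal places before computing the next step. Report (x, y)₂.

At (-3/2, 2): F = (-16.5000, 22.7500).
Jacobian J = [[-2·x·y + 2·y^2, -x^2 + 4·x·y - 1], [4·x·y - 10·x - 2·y^2, 2·x^2 - 4·x·y + 5]].
At the point, J = [[14.0000, -15.2500], [-5.0000, 21.5000]] (det J = 224.7500).
Solving J·Δ = −F gives Δ = (0.0348, -1.0501).
Then the next iterate is (x, y)₁ = (-1.4652, 0.9499).
Round to (-1.4652, 0.9499) and repeat: F = (-3.633285, 3.738086), J = [[4.588207, -8.713985], [7.280206, 14.860796]].
Δ = (0.1627, -0.3313), so (x, y)₂ = (-1.3025, 0.6186).

(-1.3025, 0.6186)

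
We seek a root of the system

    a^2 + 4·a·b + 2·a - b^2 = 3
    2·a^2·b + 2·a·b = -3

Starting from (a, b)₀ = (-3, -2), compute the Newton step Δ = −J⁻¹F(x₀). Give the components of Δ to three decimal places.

(-4.500, 9.250)

At (-3, -2): F = (20.000, -21.000).
Jacobian J = [[2·a + 4·b + 2, 4·a - 2·b], [4·a·b + 2·b, 2·a^2 + 2·a]].
At the point, J = [[-12.000, -8.000], [20.000, 12.000]] (det J = 16.000).
Solving J·Δ = −F gives Δ = (-4.500, 9.250).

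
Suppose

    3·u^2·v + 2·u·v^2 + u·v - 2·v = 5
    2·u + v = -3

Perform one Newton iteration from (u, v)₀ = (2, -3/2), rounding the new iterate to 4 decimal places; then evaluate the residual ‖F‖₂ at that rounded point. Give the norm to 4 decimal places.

At (2, -3/2): F = (-14.0000, 5.5000).
Jacobian J = [[6·u·v + 2·v^2 + v, 3·u^2 + 4·u·v + u - 2], [2, 1]].
At the point, J = [[-15.0000, 0.0000], [2.0000, 1.0000]] (det J = -15.0000).
Solving J·Δ = −F gives Δ = (-0.9333, -3.6333).
Then the next iterate is (u, v)₁ = (1.0667, -5.1333).
Re-evaluating at (1.0667, -5.1333): F = (38.484880, 0.0001), so ‖F‖₂ = 38.4849.

38.4849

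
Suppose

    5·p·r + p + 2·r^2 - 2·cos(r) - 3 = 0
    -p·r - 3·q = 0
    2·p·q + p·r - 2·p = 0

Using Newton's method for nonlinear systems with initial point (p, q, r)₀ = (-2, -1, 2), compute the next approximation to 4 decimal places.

At (-2, -1, 2): F = (-16.167706, 7.0000, 4.0000).
Jacobian J = [[5·r + 1, 0, 5·p + 4·r + 2·sin(r)], [-r, -3, -p], [2·q + r - 2, 2·p, p]].
At the point, J = [[11.0000, 0.0000, -0.181405], [-2.0000, -3.0000, 2.0000], [-2.0000, -4.0000, -2.0000]] (det J = 153.637190).
Solving J·Δ = −F gives Δ = (1.4544, 0.7404, -0.9351).
Then the next iterate is (p, q, r)₁ = (-0.5456, -0.2596, 1.0649).

(-0.5456, -0.2596, 1.0649)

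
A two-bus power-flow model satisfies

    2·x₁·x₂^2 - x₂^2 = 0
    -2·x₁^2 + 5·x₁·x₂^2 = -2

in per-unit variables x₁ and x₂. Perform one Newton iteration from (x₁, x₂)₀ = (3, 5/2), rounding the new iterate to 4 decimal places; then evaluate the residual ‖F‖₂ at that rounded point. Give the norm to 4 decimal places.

At (3, 5/2): F = (31.2500, 77.7500).
Jacobian J = [[2·x₂^2, 4·x₁·x₂ - 2·x₂], [-4·x₁ + 5·x₂^2, 10·x₁·x₂]].
At the point, J = [[12.5000, 25.0000], [19.2500, 75.0000]] (det J = 456.2500).
Solving J·Δ = −F gives Δ = (-0.8767, -0.8116).
Then the next iterate is (x₁, x₂)₁ = (2.1233, 1.6884).
Re-evaluating at (2.1233, 1.6884): F = (9.255065, 23.247593), so ‖F‖₂ = 25.0221.

25.0221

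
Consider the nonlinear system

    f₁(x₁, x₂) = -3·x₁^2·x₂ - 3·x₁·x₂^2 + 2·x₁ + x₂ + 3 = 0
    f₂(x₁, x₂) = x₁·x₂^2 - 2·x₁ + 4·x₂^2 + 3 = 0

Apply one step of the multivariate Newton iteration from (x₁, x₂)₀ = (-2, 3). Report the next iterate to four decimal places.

(-10.9535, 6.1395)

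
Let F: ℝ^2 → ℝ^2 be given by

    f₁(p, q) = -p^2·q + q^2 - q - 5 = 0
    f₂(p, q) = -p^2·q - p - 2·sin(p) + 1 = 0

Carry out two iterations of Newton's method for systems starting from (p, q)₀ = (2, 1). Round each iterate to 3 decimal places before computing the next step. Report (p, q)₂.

(-1.552, 3.739)

At (2, 1): F = (-9.000, -6.81859).
Jacobian J = [[-2·p·q, -p^2 + 2·q - 1], [-2·p·q - 2·cos(p) - 1, -p^2]].
At the point, J = [[-4.000, -3.000], [-4.16771, -4.000]] (det J = 3.49688).
Solving J·Δ = −F gives Δ = (-4.445, 2.927).
Then the next iterate is (p, q)₁ = (-2.445, 3.927).
Round to (-2.445, 3.927) and repeat: F = (-16.98138, -18.74749), J = [[19.20303, 0.87598], [19.73710, -5.97802]].
Δ = (0.893, -0.188), so (p, q)₂ = (-1.552, 3.739).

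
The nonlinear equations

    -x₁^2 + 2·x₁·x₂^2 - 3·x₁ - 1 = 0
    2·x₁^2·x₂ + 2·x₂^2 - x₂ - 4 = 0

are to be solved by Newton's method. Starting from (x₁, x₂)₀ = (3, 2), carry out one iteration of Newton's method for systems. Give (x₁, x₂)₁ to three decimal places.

At (3, 2): F = (5.000, 38.000).
Jacobian J = [[-2·x₁ + 2·x₂^2 - 3, 4·x₁·x₂], [4·x₁·x₂, 2·x₁^2 + 4·x₂ - 1]].
At the point, J = [[-1.000, 24.000], [24.000, 25.000]] (det J = -601.000).
Solving J·Δ = −F gives Δ = (-1.309, -0.263).
Then the next iterate is (x₁, x₂)₁ = (1.691, 1.737).

(1.691, 1.737)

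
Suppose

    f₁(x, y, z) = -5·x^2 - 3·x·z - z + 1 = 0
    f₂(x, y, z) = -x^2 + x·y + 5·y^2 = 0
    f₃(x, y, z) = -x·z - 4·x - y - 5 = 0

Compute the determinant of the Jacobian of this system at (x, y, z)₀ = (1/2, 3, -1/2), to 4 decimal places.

-208.5000

J = [[-10·x - 3·z, 0, -3·x - 1], [-2·x + y, x + 10·y, 0], [-z - 4, -1, -x]].
At the point, J = [[-3.5000, 0.0000, -2.5000], [2.0000, 30.5000, 0.0000], [-3.5000, -1.0000, -0.5000]].
det J = -208.5000.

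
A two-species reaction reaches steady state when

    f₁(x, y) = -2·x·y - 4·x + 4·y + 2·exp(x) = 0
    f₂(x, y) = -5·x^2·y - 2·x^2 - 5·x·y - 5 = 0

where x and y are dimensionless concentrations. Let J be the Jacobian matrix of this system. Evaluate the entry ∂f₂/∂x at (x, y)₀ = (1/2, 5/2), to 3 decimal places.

∂f₂/∂x = -10·x·y - 4·x - 5·y.
At (1/2, 5/2) this is -27.000.

-27.000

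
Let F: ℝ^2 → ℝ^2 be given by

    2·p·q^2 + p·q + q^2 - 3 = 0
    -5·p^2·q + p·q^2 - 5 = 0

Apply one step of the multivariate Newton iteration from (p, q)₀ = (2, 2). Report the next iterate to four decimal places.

At (2, 2): F = (21.0000, -37.0000).
Jacobian J = [[2·q^2 + q, 4·p·q + p + 2·q], [-10·p·q + q^2, -5·p^2 + 2·p·q]].
At the point, J = [[10.0000, 22.0000], [-36.0000, -12.0000]] (det J = 672.0000).
Solving J·Δ = −F gives Δ = (-0.8363, -0.5744).
Then the next iterate is (p, q)₁ = (1.1637, 1.4256).

(1.1637, 1.4256)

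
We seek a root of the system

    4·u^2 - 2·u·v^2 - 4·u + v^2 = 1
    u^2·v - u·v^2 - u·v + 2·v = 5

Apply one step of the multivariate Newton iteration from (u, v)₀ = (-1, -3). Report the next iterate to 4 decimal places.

(2.5333, -7.0000)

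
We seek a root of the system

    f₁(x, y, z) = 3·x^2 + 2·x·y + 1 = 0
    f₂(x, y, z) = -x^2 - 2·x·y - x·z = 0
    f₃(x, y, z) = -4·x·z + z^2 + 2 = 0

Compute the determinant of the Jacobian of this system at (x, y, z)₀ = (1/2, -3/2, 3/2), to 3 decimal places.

2.500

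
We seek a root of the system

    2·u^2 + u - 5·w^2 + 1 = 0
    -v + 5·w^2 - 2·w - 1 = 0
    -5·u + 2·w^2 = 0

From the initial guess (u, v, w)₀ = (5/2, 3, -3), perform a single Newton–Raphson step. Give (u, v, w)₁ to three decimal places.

(-7.667, -100.222, 1.694)

At (5/2, 3, -3): F = (-29.000, 47.000, 5.500).
Jacobian J = [[4·u + 1, 0, -10·w], [0, -1, 10·w - 2], [-5, 0, 4·w]].
At the point, J = [[11.000, 0.000, 30.000], [0.000, -1.000, -32.000], [-5.000, 0.000, -12.000]] (det J = -18.000).
Solving J·Δ = −F gives Δ = (-10.167, -103.222, 4.694).
Then the next iterate is (u, v, w)₁ = (-7.667, -100.222, 1.694).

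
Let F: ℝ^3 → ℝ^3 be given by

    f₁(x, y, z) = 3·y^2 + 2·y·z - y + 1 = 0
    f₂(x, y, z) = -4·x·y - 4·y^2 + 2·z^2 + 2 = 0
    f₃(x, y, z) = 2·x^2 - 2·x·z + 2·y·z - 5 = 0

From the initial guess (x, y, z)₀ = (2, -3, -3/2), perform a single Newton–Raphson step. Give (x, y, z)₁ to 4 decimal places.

(24.6786, -8.9643, 27.0357)

At (2, -3, -3/2): F = (40.0000, -5.5000, 18.0000).
Jacobian J = [[0, 6·y + 2·z - 1, 2·y], [-4·y, -4·x - 8·y, 4·z], [4·x - 2·z, 2·z, -2·x + 2·y]].
At the point, J = [[0.0000, -22.0000, -6.0000], [12.0000, 16.0000, -6.0000], [11.0000, -3.0000, -10.0000]] (det J = 84.0000).
Solving J·Δ = −F gives Δ = (22.6786, -5.9643, 28.5357).
Then the next iterate is (x, y, z)₁ = (24.6786, -8.9643, 27.0357).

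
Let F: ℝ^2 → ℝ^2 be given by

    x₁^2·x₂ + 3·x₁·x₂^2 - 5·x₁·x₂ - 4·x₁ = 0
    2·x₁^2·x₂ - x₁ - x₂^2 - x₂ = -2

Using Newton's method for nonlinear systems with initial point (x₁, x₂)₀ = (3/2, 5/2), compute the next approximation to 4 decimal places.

(1.2452, 2.1223)

At (3/2, 5/2): F = (9.0000, 3.0000).
Jacobian J = [[2·x₁·x₂ + 3·x₂^2 - 5·x₂ - 4, x₁^2 + 6·x₁·x₂ - 5·x₁], [4·x₁·x₂ - 1, 2·x₁^2 - 2·x₂ - 1]].
At the point, J = [[9.7500, 17.2500], [14.0000, -1.5000]] (det J = -256.1250).
Solving J·Δ = −F gives Δ = (-0.2548, -0.3777).
Then the next iterate is (x₁, x₂)₁ = (1.2452, 2.1223).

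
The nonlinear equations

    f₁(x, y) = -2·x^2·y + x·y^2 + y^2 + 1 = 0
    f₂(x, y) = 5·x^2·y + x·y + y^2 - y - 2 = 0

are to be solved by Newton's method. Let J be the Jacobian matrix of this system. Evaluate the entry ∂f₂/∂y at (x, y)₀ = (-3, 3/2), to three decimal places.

44.000

∂f₂/∂y = 5·x^2 + x + 2·y - 1.
At (-3, 3/2) this is 44.000.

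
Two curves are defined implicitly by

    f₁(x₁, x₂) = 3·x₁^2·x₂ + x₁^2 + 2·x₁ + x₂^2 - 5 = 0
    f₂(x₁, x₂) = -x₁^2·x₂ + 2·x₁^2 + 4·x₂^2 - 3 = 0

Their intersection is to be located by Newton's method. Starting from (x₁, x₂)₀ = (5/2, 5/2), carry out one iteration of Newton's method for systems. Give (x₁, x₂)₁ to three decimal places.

(1.952, 1.028)

At (5/2, 5/2): F = (59.375, 18.875).
Jacobian J = [[6·x₁·x₂ + 2·x₁ + 2, 3·x₁^2 + 2·x₂], [-2·x₁·x₂ + 4·x₁, -x₁^2 + 8·x₂]].
At the point, J = [[44.500, 23.750], [-2.500, 13.750]] (det J = 671.250).
Solving J·Δ = −F gives Δ = (-0.548, -1.472).
Then the next iterate is (x₁, x₂)₁ = (1.952, 1.028).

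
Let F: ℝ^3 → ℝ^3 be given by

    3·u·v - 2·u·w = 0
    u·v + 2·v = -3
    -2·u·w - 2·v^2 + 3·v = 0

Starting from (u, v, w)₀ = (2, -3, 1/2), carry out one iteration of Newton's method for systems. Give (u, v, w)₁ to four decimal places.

(1.2857, -1.2857, -0.1429)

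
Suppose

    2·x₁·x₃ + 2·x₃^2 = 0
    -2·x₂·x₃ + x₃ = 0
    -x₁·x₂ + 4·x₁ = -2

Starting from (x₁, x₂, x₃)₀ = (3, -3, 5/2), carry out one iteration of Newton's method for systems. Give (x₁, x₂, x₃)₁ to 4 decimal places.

(0.6278, -0.8684, 1.5226)

At (3, -3, 5/2): F = (27.5000, 17.5000, 23.0000).
Jacobian J = [[2·x₃, 0, 2·x₁ + 4·x₃], [0, -2·x₃, -2·x₂ + 1], [-x₂ + 4, -x₁, 0]].
At the point, J = [[5.0000, 0.0000, 16.0000], [0.0000, -5.0000, 7.0000], [7.0000, -3.0000, 0.0000]] (det J = 665.0000).
Solving J·Δ = −F gives Δ = (-2.3722, 2.1316, -0.9774).
Then the next iterate is (x₁, x₂, x₃)₁ = (0.6278, -0.8684, 1.5226).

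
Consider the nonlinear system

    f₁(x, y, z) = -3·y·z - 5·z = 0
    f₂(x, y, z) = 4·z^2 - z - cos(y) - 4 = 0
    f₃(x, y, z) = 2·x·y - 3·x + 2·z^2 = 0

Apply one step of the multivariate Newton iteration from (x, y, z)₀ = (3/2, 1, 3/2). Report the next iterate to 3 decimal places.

(-3.550, -1.533, 1.425)

At (3/2, 1, 3/2): F = (-12.000, 2.95970, 3.000).
Jacobian J = [[0, -3·z, -3·y - 5], [0, sin(y), 8·z - 1], [2·y - 3, 2·x, 4·z]].
At the point, J = [[0.000, -4.500, -8.000], [0.000, 0.84147, 11.000], [-1.000, 3.000, 6.000]] (det J = 42.76823).
Solving J·Δ = −F gives Δ = (-5.050, -2.533, -0.075).
Then the next iterate is (x, y, z)₁ = (-3.550, -1.533, 1.425).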